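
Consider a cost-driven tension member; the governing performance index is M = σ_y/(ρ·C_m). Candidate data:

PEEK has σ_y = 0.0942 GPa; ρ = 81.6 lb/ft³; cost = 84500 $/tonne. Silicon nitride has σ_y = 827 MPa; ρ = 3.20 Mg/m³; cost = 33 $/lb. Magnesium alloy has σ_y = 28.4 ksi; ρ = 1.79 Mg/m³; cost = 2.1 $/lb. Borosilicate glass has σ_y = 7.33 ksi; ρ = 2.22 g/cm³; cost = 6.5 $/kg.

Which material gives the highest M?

In SI units:
  PEEK: σ_y = 94.20 MPa, ρ = 1307 kg/m³, cost = 84.50 $/kg
  silicon nitride: σ_y = 827.0 MPa, ρ = 3200 kg/m³, cost = 72.75 $/kg
  magnesium alloy: σ_y = 195.8 MPa, ρ = 1790 kg/m³, cost = 4.630 $/kg
  borosilicate glass: σ_y = 50.54 MPa, ρ = 2220 kg/m³, cost = 6.500 $/kg
  magnesium alloy: M = 23.6 kN·m per $
  silicon nitride: M = 3.55 kN·m per $
  borosilicate glass: M = 3.50 kN·m per $
  PEEK: M = 0.853 kN·m per $
Highest index: magnesium alloy.

magnesium alloy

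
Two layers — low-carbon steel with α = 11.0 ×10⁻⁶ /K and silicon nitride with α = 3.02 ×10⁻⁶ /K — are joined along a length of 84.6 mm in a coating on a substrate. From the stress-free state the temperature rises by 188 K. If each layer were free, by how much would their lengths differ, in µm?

127 µm

Δα = |11.0 − 3.02|×10⁻⁶/K = 7.98×10⁻⁶/K.
ΔL_mismatch = Δα·L·ΔT = 7.98×10⁻⁶ × 84.6 mm × 188.0 K = 127 µm.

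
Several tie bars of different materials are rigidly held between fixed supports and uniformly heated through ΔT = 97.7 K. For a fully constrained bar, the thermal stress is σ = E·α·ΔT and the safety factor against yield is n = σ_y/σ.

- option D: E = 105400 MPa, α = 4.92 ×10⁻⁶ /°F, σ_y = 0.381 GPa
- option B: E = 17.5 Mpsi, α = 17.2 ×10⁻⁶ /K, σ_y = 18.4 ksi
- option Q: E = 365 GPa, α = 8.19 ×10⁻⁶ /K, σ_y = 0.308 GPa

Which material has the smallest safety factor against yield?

option B

In consistent units (E in GPa, α in ×10⁻⁶/K, σ_y in MPa):
  option D: E = 105.4, α = 8.86, σ_y = 381.0 → σ = 91.2 MPa, n = 4.18
  option B: E = 120.7, α = 17.2, σ_y = 126.9 → σ = 203 MPa, n = 0.626
  option Q: E = 365.0, α = 8.19, σ_y = 308.0 → σ = 292 MPa, n = 1.05
Option B has the lowest safety factor, n = 0.626.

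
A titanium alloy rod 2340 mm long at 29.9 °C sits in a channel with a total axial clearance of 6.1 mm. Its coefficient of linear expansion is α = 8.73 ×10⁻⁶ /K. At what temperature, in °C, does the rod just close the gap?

329 °C

α·L₀·ΔT = 6.1 mm ⇒ ΔT = 6.1 / (8.73×10⁻⁶ × 2340.0) = 298.6 K.
T = 29.9 + 298.6 = 328.5 °C.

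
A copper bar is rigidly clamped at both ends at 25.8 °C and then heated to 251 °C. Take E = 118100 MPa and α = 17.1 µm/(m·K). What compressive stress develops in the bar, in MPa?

E = 118100 MPa = 118.1 GPa.
ΔT = 225.2 K. Constrained thermal stress σ = E·α·ΔT = 118.1×10³ MPa × 17.1×10⁻⁶ × 225.2 = 455 MPa (compressive).

455 MPa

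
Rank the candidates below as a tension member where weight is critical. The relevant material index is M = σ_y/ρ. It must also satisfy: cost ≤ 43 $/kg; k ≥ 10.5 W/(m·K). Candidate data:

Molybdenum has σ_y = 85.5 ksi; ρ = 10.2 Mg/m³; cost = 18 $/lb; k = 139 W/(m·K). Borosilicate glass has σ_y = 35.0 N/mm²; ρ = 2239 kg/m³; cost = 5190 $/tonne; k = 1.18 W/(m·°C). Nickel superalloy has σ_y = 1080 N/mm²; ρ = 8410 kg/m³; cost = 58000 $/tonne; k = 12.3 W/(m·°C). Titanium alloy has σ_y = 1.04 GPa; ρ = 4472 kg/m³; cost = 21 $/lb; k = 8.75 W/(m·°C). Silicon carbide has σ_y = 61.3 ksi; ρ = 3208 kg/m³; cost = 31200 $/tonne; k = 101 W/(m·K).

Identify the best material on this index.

silicon carbide

Screen on constraints: cost ≤ 43 $/kg; k ≥ 10.5 W/(m·K). Survivors: molybdenum, silicon carbide.
Putting every candidate on a common basis:
  molybdenum: σ_y = 589.5 MPa, ρ = 10200 kg/m³
  silicon carbide: σ_y = 422.6 MPa, ρ = 3208 kg/m³
  silicon carbide: M = 132 kN·m/kg
  molybdenum: M = 57.8 kN·m/kg
The maximum is for silicon carbide.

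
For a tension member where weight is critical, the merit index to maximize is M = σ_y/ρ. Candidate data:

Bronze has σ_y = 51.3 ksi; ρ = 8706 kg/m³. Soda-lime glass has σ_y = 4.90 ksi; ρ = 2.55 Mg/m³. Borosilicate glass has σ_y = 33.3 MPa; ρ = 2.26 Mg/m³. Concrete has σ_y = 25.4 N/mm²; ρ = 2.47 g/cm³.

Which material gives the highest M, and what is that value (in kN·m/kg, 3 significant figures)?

bronze, M = 40.6 kN·m/kg

Convert each candidate to consistent units, then evaluate M:
  bronze: σ_y = 353.7 MPa, ρ = 8706 kg/m³
  soda-lime glass: σ_y = 33.78 MPa, ρ = 2550 kg/m³
  borosilicate glass: σ_y = 33.30 MPa, ρ = 2260 kg/m³
  concrete: σ_y = 25.40 MPa, ρ = 2470 kg/m³
  bronze: M = 40.6 kN·m/kg
  borosilicate glass: M = 14.7 kN·m/kg
  soda-lime glass: M = 13.2 kN·m/kg
  concrete: M = 10.3 kN·m/kg
Highest index: bronze.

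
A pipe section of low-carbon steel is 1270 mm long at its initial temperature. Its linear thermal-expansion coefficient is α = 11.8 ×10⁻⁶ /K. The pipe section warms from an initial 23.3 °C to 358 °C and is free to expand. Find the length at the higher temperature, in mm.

1275.0 mm

ΔT = 358 − 23.3 = 334.7 K.
ΔL = α·L₀·ΔT = 11.8×10⁻⁶ × 1270 mm × 334.7 K = 5.02 mm.
L = L₀ + ΔL = 1270 + 5.02 = 1275.0 mm.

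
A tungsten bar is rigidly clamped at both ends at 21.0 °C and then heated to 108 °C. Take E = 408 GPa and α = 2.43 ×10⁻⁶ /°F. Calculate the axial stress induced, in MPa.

α = 2.43×10⁻⁶/°F × 9/5 = 4.37×10⁻⁶/K.
ΔT = 87.00 K. Constrained thermal stress σ = E·α·ΔT = 408.0×10³ MPa × 4.37×10⁻⁶ × 87.00 = 155 MPa (compressive).

155 MPa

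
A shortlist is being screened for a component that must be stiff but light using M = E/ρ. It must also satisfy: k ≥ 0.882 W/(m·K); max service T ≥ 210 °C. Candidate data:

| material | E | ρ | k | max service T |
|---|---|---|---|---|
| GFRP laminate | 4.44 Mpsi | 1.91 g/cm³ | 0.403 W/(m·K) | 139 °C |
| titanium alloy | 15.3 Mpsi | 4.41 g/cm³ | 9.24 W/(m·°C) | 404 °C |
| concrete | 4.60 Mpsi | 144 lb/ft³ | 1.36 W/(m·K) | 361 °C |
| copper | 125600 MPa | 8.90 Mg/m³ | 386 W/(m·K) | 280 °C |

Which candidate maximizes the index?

Screen on constraints: k ≥ 0.882 W/(m·K); max service T ≥ 210 °C. Survivors: titanium alloy, concrete, copper.
Putting every candidate on a common basis:
  titanium alloy: E = 105.5 GPa, ρ = 4410 kg/m³
  concrete: E = 31.72 GPa, ρ = 2307 kg/m³
  copper: E = 125.6 GPa, ρ = 8900 kg/m³
  titanium alloy: M = 23.9 MN·m/kg
  copper: M = 14.1 MN·m/kg
  concrete: M = 13.7 MN·m/kg
Titanium alloy has the largest M.

titanium alloy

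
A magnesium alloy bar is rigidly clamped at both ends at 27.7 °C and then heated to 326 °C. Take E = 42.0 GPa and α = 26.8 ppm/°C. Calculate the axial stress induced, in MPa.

ΔT = 298.3 K. Constrained thermal stress σ = E·α·ΔT = 42.00×10³ MPa × 26.8×10⁻⁶ × 298.3 = 336 MPa (compressive).

336 MPa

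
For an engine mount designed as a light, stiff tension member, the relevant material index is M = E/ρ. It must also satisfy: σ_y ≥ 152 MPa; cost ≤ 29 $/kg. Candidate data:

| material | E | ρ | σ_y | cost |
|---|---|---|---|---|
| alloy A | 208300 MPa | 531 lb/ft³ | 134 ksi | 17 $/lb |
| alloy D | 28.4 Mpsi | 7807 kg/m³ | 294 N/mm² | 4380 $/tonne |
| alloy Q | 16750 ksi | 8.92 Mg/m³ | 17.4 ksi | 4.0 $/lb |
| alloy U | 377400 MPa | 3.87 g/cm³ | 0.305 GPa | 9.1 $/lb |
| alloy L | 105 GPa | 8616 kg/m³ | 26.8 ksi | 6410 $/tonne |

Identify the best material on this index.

alloy U

Screen on constraints: σ_y ≥ 152 MPa; cost ≤ 29 $/kg. Survivors: alloy D, alloy U, alloy L.
Putting every candidate on a common basis:
  alloy D: E = 195.8 GPa, ρ = 7807 kg/m³
  alloy U: E = 377.4 GPa, ρ = 3870 kg/m³
  alloy L: E = 105.0 GPa, ρ = 8616 kg/m³
  alloy U: M = 97.5 MN·m/kg
  alloy D: M = 25.1 MN·m/kg
  alloy L: M = 12.2 MN·m/kg
The maximum is for alloy U.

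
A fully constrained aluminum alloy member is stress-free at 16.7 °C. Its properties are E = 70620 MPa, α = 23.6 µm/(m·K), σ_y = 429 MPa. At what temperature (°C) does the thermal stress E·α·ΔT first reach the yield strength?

E = 70620 MPa = 70.62 GPa.
E·α·ΔT = 429.0 MPa ⇒ ΔT = 429.0 / (70.62×10³ × 23.6×10⁻⁶) = 257.4 K.
T = 16.7 + 257.4 = 274.1 °C.

274 °C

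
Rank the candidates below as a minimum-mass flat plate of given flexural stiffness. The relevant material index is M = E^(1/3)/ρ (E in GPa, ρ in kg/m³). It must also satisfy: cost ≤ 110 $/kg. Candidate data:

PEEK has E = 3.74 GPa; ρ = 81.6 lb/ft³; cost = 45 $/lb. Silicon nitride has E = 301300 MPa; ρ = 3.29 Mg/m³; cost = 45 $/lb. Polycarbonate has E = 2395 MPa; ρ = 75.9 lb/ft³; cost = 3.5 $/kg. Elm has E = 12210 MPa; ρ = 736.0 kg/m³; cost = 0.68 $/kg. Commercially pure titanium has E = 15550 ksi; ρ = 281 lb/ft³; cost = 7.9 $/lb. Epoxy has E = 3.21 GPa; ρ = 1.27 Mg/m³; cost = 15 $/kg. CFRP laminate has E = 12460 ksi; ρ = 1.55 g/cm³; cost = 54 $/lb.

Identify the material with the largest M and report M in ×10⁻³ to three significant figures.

elm, M = 3.13×10⁻³

Screen on constraints: cost ≤ 110 $/kg. Survivors: PEEK, silicon nitride, polycarbonate, elm, commercially pure titanium, epoxy.
Convert each candidate to consistent units, then evaluate M:
  PEEK: E = 3.740 GPa, ρ = 1307 kg/m³
  silicon nitride: E = 301.3 GPa, ρ = 3290 kg/m³
  polycarbonate: E = 2.395 GPa, ρ = 1216 kg/m³
  elm: E = 12.21 GPa, ρ = 736.0 kg/m³
  commercially pure titanium: E = 107.2 GPa, ρ = 4501 kg/m³
  epoxy: E = 3.210 GPa, ρ = 1270 kg/m³
  elm: M = 3.13×10⁻³
  silicon nitride: M = 2.04×10⁻³
  PEEK: M = 1.19×10⁻³
  epoxy: M = 1.16×10⁻³
  polycarbonate: M = 1.10×10⁻³
  commercially pure titanium: M = 1.06×10⁻³
Elm ranks first.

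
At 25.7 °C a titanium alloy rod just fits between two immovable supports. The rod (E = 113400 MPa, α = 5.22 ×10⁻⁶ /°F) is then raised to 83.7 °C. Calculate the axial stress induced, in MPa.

61.8 MPa

E = 113400 MPa = 113.4 GPa.
α = 5.22×10⁻⁶/°F × 9/5 = 9.40×10⁻⁶/K.
ΔT = 58.00 K. Constrained thermal stress σ = E·α·ΔT = 113.4×10³ MPa × 9.40×10⁻⁶ × 58.00 = 61.8 MPa (compressive).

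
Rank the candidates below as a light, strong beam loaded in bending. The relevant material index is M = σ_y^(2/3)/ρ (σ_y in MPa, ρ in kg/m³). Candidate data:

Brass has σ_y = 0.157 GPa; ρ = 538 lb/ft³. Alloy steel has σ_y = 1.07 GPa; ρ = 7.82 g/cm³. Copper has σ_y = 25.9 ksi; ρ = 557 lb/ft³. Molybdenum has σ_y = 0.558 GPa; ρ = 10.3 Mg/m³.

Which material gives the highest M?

In SI units:
  brass: σ_y = 157.0 MPa, ρ = 8618 kg/m³
  alloy steel: σ_y = 1070 MPa, ρ = 7820 kg/m³
  copper: σ_y = 178.6 MPa, ρ = 8922 kg/m³
  molybdenum: σ_y = 558.0 MPa, ρ = 10300 kg/m³
  alloy steel: M = 13.4×10⁻³
  molybdenum: M = 6.58×10⁻³
  copper: M = 3.55×10⁻³
  brass: M = 3.38×10⁻³
Highest index: alloy steel.

alloy steel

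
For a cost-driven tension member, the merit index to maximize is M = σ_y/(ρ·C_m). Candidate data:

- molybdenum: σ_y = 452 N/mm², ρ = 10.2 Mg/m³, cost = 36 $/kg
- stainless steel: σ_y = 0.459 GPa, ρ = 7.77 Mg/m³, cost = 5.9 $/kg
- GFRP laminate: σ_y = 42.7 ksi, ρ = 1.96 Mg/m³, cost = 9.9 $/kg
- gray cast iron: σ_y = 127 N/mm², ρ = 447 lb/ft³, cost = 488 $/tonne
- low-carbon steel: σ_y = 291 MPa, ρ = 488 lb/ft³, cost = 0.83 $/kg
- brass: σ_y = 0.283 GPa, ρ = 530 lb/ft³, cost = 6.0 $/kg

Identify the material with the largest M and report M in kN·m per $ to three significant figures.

low-carbon steel, M = 44.9 kN·m per $

After converting to SI:
  molybdenum: σ_y = 452.0 MPa, ρ = 10200 kg/m³, cost = 36.00 $/kg
  stainless steel: σ_y = 459.0 MPa, ρ = 7770 kg/m³, cost = 5.900 $/kg
  GFRP laminate: σ_y = 294.4 MPa, ρ = 1960 kg/m³, cost = 9.900 $/kg
  gray cast iron: σ_y = 127.0 MPa, ρ = 7160 kg/m³, cost = 0.4880 $/kg
  low-carbon steel: σ_y = 291.0 MPa, ρ = 7817 kg/m³, cost = 0.8300 $/kg
  brass: σ_y = 283.0 MPa, ρ = 8490 kg/m³, cost = 6.000 $/kg
  low-carbon steel: M = 44.9 kN·m per $
  gray cast iron: M = 36.3 kN·m per $
  GFRP laminate: M = 15.2 kN·m per $
  stainless steel: M = 10.0 kN·m per $
  brass: M = 5.56 kN·m per $
  molybdenum: M = 1.23 kN·m per $
Highest index: low-carbon steel.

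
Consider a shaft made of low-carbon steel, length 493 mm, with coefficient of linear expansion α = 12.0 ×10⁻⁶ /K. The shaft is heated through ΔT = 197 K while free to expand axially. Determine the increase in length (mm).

ΔL = α·L₀·ΔT = 12.0×10⁻⁶ × 493 mm × 197.0 K = 1.17 mm.

1.17 mm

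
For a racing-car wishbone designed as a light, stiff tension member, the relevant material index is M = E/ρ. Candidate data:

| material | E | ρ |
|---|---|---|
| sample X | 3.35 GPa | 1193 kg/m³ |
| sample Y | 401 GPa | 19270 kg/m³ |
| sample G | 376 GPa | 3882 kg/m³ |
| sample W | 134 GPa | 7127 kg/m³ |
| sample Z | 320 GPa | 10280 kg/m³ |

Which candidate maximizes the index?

sample G

Evaluate M for each candidate:
  sample G: M = 96.9 MN·m/kg
  sample Z: M = 31.1 MN·m/kg
  sample Y: M = 20.8 MN·m/kg
  sample W: M = 18.8 MN·m/kg
  sample X: M = 2.81 MN·m/kg
Highest index: sample G.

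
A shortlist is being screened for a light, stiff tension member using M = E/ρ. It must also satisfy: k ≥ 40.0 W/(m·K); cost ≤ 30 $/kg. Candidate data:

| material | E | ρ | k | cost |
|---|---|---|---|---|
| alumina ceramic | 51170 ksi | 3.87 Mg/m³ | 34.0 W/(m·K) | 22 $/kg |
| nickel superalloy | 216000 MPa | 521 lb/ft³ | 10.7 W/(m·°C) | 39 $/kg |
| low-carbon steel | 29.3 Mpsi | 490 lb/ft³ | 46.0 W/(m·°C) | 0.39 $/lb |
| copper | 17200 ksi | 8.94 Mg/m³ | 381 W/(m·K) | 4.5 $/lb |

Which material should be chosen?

Screen on constraints: k ≥ 40.0 W/(m·K); cost ≤ 30 $/kg. Survivors: low-carbon steel, copper.
In SI units:
  low-carbon steel: E = 202.0 GPa, ρ = 7849 kg/m³
  copper: E = 118.6 GPa, ρ = 8940 kg/m³
  low-carbon steel: M = 25.7 MN·m/kg
  copper: M = 13.3 MN·m/kg
Highest index: low-carbon steel.

low-carbon steel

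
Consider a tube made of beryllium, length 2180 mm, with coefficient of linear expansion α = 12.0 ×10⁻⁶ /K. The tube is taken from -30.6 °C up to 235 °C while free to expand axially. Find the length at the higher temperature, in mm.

ΔT = 235 − (-30.6) = 265.6 K.
ΔL = α·L₀·ΔT = 12.0×10⁻⁶ × 2180 mm × 265.6 K = 6.95 mm.
L = L₀ + ΔL = 2180 + 6.95 = 2186.9 mm.

2186.9 mm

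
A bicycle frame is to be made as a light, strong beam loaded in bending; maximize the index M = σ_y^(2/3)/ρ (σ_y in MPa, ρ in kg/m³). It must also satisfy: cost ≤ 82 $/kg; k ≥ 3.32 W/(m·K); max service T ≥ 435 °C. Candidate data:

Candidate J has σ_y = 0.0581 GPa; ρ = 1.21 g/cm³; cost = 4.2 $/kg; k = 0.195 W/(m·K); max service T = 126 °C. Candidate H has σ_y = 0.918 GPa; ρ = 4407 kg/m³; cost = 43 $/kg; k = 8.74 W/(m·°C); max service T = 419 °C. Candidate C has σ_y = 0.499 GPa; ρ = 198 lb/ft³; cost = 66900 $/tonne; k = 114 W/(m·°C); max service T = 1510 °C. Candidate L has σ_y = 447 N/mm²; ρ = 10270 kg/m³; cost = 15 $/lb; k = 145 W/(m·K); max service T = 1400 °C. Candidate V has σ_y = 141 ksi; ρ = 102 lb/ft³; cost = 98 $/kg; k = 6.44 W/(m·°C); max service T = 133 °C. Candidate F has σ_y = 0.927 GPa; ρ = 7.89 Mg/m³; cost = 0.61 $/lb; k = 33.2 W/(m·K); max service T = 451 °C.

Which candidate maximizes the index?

candidate C

Screen on constraints: cost ≤ 82 $/kg; k ≥ 3.32 W/(m·K); max service T ≥ 435 °C. Survivors: candidate C, candidate L, candidate F.
In SI units:
  candidate C: σ_y = 499.0 MPa, ρ = 3172 kg/m³
  candidate L: σ_y = 447.0 MPa, ρ = 10270 kg/m³
  candidate F: σ_y = 927.0 MPa, ρ = 7890 kg/m³
  candidate C: M = 19.8×10⁻³
  candidate F: M = 12.0×10⁻³
  candidate L: M = 5.69×10⁻³
Candidate C ranks first.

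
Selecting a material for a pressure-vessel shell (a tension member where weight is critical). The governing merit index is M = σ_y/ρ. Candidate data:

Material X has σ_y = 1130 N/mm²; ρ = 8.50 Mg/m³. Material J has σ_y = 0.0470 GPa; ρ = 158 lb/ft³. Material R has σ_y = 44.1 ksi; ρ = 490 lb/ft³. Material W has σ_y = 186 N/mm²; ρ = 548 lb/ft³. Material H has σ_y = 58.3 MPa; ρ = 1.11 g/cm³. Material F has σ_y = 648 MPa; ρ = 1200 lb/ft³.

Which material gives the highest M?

After converting to SI:
  material X: σ_y = 1130 MPa, ρ = 8500 kg/m³
  material J: σ_y = 47.00 MPa, ρ = 2531 kg/m³
  material R: σ_y = 304.1 MPa, ρ = 7849 kg/m³
  material W: σ_y = 186.0 MPa, ρ = 8778 kg/m³
  material H: σ_y = 58.30 MPa, ρ = 1110 kg/m³
  material F: σ_y = 648.0 MPa, ρ = 19220 kg/m³
  material X: M = 133 kN·m/kg
  material H: M = 52.5 kN·m/kg
  material R: M = 38.7 kN·m/kg
  material F: M = 33.7 kN·m/kg
  material W: M = 21.2 kN·m/kg
  material J: M = 18.6 kN·m/kg
The maximum is for material X.

material X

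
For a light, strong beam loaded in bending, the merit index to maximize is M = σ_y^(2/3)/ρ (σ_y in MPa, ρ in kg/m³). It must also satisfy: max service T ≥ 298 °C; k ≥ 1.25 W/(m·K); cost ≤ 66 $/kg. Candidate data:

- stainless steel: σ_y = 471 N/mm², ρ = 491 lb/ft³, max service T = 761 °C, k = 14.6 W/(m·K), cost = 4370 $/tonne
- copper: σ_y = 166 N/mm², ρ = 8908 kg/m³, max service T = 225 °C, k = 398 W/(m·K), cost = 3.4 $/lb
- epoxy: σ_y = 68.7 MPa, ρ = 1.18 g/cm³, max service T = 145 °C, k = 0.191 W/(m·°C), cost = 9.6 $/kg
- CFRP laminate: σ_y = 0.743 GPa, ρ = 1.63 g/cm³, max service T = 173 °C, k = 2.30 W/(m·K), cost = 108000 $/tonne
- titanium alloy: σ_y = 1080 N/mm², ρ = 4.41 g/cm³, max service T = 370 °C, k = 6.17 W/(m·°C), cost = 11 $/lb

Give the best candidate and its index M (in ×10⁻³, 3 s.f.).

Screen on constraints: max service T ≥ 298 °C; k ≥ 1.25 W/(m·K); cost ≤ 66 $/kg. Survivors: stainless steel, titanium alloy.
In SI units:
  stainless steel: σ_y = 471.0 MPa, ρ = 7865 kg/m³
  titanium alloy: σ_y = 1080 MPa, ρ = 4410 kg/m³
  titanium alloy: M = 23.9×10⁻³
  stainless steel: M = 7.70×10⁻³
The maximum is for titanium alloy.

titanium alloy, M = 23.9×10⁻³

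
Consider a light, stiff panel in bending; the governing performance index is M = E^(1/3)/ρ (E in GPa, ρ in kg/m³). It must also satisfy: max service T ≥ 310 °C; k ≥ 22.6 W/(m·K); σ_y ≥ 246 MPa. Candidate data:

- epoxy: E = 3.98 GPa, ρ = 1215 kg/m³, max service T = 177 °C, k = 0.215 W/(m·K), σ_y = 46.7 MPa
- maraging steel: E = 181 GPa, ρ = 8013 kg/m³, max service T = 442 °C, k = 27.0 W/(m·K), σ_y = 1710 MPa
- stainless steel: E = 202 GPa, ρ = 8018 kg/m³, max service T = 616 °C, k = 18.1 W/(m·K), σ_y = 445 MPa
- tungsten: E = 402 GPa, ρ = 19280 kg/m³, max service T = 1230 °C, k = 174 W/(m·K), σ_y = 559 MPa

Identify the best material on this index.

maraging steel

Screen on constraints: max service T ≥ 310 °C; k ≥ 22.6 W/(m·K); σ_y ≥ 246 MPa. Survivors: maraging steel, tungsten.
Evaluate M for each candidate:
  maraging steel: M = 0.706×10⁻³
  tungsten: M = 0.383×10⁻³
Maraging steel has the largest M.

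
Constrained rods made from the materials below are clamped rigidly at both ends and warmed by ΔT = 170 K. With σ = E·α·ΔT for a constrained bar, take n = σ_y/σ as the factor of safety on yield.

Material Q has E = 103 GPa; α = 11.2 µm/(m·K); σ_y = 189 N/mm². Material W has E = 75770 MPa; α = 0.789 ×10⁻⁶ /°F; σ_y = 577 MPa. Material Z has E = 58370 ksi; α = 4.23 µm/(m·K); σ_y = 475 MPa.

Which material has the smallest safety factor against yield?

material Q

Converting E to GPa, α to ×10⁻⁶/K, σ_y to MPa, then σ and n for each:
  material Q: E = 103.0, α = 11.2, σ_y = 189.0 → σ = 196 MPa, n = 0.964
  material W: E = 75.77, α = 1.42, σ_y = 577.0 → σ = 18.3 MPa, n = 31.5
  material Z: E = 402.4, α = 4.23, σ_y = 475.0 → σ = 289 MPa, n = 1.64
Material Q has the lowest safety factor, n = 0.964.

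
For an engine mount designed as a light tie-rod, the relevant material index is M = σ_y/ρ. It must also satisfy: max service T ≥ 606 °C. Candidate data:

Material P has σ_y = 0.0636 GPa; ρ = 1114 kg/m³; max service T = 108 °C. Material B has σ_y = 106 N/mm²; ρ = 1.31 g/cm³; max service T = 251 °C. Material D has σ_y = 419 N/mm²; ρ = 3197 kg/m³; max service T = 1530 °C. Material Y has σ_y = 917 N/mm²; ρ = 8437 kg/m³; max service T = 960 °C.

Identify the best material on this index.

material D

Screen on constraints: max service T ≥ 606 °C. Survivors: material D, material Y.
Putting every candidate on a common basis:
  material D: σ_y = 419.0 MPa, ρ = 3197 kg/m³
  material Y: σ_y = 917.0 MPa, ρ = 8437 kg/m³
  material D: M = 131 kN·m/kg
  material Y: M = 109 kN·m/kg
Material D has the largest M.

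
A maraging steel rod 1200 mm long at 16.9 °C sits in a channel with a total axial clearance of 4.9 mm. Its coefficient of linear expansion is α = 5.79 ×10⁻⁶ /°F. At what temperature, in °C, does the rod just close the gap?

α = 5.79×10⁻⁶/°F × 9/5 = 10.4×10⁻⁶/K.
α·L₀·ΔT = 4.9 mm ⇒ ΔT = 4.9 / (10.4×10⁻⁶ × 1200.0) = 391.8 K.
T = 16.9 + 391.8 = 408.7 °C.

409 °C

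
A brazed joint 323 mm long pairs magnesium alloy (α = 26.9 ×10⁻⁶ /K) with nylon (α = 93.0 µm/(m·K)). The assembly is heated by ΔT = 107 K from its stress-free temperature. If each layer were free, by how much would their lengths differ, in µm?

2280 µm

Δα = |26.9 − 93.0|×10⁻⁶/K = 66.1×10⁻⁶/K.
ΔL_mismatch = Δα·L·ΔT = 66.1×10⁻⁶ × 323.0 mm × 107.0 K = 2280 µm.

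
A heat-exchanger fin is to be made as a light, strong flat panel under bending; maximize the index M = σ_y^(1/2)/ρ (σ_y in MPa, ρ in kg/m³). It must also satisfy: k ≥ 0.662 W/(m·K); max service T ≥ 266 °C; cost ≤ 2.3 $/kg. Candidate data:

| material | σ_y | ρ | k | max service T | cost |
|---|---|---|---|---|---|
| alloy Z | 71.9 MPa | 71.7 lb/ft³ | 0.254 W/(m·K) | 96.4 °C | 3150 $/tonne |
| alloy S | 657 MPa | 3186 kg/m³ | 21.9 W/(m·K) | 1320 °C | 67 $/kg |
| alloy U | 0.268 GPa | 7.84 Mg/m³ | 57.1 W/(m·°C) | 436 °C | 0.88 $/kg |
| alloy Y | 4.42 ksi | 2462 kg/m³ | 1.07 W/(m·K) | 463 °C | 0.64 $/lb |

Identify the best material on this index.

alloy Y

Screen on constraints: k ≥ 0.662 W/(m·K); max service T ≥ 266 °C; cost ≤ 2.3 $/kg. Survivors: alloy U, alloy Y.
In SI units:
  alloy U: σ_y = 268.0 MPa, ρ = 7840 kg/m³
  alloy Y: σ_y = 30.47 MPa, ρ = 2462 kg/m³
  alloy Y: M = 2.24×10⁻³
  alloy U: M = 2.09×10⁻³
Highest index: alloy Y.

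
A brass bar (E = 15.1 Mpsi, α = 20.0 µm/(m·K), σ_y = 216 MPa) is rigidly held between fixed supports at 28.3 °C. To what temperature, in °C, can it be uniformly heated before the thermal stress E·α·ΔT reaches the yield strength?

E = 15.1 Mpsi = 104.1 GPa.
E·α·ΔT = 216.0 MPa ⇒ ΔT = 216.0 / (104.1×10³ × 20.0×10⁻⁶) = 103.7 K.
T = 28.3 + 103.7 = 132.0 °C.

132 °C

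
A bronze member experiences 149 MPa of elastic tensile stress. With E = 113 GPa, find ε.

1.32×10⁻³

ε = σ/E = 149 / 113000 = 1.32×10⁻³.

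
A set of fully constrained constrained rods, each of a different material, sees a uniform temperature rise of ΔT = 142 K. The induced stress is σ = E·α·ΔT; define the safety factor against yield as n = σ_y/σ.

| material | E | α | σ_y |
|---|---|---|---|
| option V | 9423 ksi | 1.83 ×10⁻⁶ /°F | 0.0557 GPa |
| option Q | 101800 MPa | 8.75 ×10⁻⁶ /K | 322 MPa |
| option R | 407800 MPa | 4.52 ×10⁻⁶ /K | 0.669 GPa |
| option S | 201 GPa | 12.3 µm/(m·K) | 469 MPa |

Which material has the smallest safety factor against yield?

option S

Per material, after unit conversion:
  option V: E = 64.97, α = 3.29, σ_y = 55.70 → σ = 30.4 MPa, n = 1.83
  option Q: E = 101.8, α = 8.75, σ_y = 322.0 → σ = 126 MPa, n = 2.55
  option R: E = 407.8, α = 4.52, σ_y = 669.0 → σ = 262 MPa, n = 2.56
  option S: E = 201.0, α = 12.3, σ_y = 469.0 → σ = 351 MPa, n = 1.34
Smallest n: option S with n = 1.34.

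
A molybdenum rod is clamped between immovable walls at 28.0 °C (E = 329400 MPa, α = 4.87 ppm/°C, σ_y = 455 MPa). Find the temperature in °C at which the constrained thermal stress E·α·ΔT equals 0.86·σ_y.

E = 329400 MPa = 329.4 GPa.
E·α·ΔT = 391.3 MPa ⇒ ΔT = 391.3 / (329.4×10³ × 4.87×10⁻⁶) = 243.9 K.
T = 28.0 + 243.9 = 271.9 °C.

272 °C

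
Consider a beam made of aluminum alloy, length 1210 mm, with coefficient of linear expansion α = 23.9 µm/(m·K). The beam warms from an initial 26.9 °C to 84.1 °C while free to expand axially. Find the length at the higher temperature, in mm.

ΔT = 84.1 − 26.9 = 57.20 K.
ΔL = α·L₀·ΔT = 23.9×10⁻⁶ × 1210 mm × 57.20 K = 1.65 mm.
L = L₀ + ΔL = 1210 + 1.65 = 1211.7 mm.

1211.7 mm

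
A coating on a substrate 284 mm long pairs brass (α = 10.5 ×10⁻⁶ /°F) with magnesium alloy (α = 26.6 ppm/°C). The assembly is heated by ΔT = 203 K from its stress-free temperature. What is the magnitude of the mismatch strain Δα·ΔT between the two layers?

1.56×10⁻³

brass: α = 10.5×10⁻⁶/°F × 9/5 = 18.9×10⁻⁶/K.
Δα = |18.9 − 26.6|×10⁻⁶/K = 7.70×10⁻⁶/K.
Mismatch strain = Δα·ΔT = 7.70×10⁻⁶ × 203.0 = 1.56×10⁻³.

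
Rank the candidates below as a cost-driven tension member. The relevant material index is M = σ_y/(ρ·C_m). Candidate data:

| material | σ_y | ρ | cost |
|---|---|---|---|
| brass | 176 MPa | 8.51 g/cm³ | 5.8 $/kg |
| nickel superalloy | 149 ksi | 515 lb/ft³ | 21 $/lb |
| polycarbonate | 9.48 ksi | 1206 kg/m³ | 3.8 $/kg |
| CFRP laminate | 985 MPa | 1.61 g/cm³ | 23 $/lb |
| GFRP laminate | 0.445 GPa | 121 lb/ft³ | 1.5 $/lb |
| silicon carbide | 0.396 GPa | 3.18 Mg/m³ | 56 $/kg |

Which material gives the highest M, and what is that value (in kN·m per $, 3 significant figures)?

Putting every candidate on a common basis:
  brass: σ_y = 176.0 MPa, ρ = 8510 kg/m³, cost = 5.800 $/kg
  nickel superalloy: σ_y = 1027 MPa, ρ = 8250 kg/m³, cost = 46.30 $/kg
  polycarbonate: σ_y = 65.36 MPa, ρ = 1206 kg/m³, cost = 3.800 $/kg
  CFRP laminate: σ_y = 985.0 MPa, ρ = 1610 kg/m³, cost = 50.71 $/kg
  GFRP laminate: σ_y = 445.0 MPa, ρ = 1938 kg/m³, cost = 3.307 $/kg
  silicon carbide: σ_y = 396.0 MPa, ρ = 3180 kg/m³, cost = 56.00 $/kg
  GFRP laminate: M = 69.4 kN·m per $
  polycarbonate: M = 14.3 kN·m per $
  CFRP laminate: M = 12.1 kN·m per $
  brass: M = 3.57 kN·m per $
  nickel superalloy: M = 2.69 kN·m per $
  silicon carbide: M = 2.22 kN·m per $
GFRP laminate has the largest M.

GFRP laminate, M = 69.4 kN·m per $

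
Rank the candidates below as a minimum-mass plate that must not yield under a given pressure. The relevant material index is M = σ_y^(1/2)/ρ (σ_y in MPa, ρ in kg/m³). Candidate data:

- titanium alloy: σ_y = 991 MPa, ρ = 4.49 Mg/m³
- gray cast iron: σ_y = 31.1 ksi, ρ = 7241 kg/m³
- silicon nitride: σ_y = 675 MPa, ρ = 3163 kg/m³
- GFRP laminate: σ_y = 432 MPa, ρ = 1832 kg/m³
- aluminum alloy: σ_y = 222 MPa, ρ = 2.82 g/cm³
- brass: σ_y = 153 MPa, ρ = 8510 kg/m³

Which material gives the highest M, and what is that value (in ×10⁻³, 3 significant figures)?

GFRP laminate, M = 11.3×10⁻³

After converting to SI:
  titanium alloy: σ_y = 991.0 MPa, ρ = 4490 kg/m³
  gray cast iron: σ_y = 214.4 MPa, ρ = 7241 kg/m³
  silicon nitride: σ_y = 675.0 MPa, ρ = 3163 kg/m³
  GFRP laminate: σ_y = 432.0 MPa, ρ = 1832 kg/m³
  aluminum alloy: σ_y = 222.0 MPa, ρ = 2820 kg/m³
  brass: σ_y = 153.0 MPa, ρ = 8510 kg/m³
  GFRP laminate: M = 11.3×10⁻³
  silicon nitride: M = 8.21×10⁻³
  titanium alloy: M = 7.01×10⁻³
  aluminum alloy: M = 5.28×10⁻³
  gray cast iron: M = 2.02×10⁻³
  brass: M = 1.45×10⁻³
The maximum is for GFRP laminate.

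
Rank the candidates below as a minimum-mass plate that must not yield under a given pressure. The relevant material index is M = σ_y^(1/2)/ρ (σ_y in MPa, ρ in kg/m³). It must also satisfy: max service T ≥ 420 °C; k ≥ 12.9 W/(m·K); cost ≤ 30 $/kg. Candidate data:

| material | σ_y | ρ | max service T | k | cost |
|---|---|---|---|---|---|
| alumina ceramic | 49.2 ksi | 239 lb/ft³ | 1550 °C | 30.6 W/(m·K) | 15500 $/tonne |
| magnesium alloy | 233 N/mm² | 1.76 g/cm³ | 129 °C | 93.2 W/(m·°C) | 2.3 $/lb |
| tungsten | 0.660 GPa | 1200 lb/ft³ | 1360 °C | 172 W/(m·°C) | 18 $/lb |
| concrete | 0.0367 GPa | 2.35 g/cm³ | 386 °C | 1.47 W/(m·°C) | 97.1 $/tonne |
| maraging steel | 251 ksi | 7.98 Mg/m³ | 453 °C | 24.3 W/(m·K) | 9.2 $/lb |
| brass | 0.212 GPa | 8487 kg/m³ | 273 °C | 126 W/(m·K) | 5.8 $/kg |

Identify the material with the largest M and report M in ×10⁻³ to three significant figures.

maraging steel, M = 5.21×10⁻³

Screen on constraints: max service T ≥ 420 °C; k ≥ 12.9 W/(m·K); cost ≤ 30 $/kg. Survivors: alumina ceramic, maraging steel.
Putting every candidate on a common basis:
  alumina ceramic: σ_y = 339.2 MPa, ρ = 3828 kg/m³
  maraging steel: σ_y = 1731 MPa, ρ = 7980 kg/m³
  maraging steel: M = 5.21×10⁻³
  alumina ceramic: M = 4.81×10⁻³
Highest index: maraging steel.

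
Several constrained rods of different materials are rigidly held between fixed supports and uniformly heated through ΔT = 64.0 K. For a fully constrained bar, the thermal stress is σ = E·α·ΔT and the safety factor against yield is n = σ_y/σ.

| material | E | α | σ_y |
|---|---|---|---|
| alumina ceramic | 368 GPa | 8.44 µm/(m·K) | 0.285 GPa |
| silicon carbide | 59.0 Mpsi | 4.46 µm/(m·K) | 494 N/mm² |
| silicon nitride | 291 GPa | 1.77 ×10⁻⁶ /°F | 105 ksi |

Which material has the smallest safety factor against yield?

alumina ceramic

With everything in SI (GPa, ×10⁻⁶/K, MPa):
  alumina ceramic: E = 368.0, α = 8.44, σ_y = 285.0 → σ = 199 MPa, n = 1.43
  silicon carbide: E = 406.8, α = 4.46, σ_y = 494.0 → σ = 116 MPa, n = 4.25
  silicon nitride: E = 291.0, α = 3.19, σ_y = 723.9 → σ = 59.3 MPa, n = 12.2
Alumina ceramic has the lowest safety factor, n = 1.43.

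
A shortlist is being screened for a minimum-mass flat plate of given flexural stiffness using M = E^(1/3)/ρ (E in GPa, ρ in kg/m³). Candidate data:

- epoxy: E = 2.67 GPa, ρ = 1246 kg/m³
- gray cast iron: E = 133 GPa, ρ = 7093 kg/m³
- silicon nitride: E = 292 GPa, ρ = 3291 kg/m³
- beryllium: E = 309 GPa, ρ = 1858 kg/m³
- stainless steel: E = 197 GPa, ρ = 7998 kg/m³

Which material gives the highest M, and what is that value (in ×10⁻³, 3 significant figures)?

Evaluate M for each candidate:
  beryllium: M = 3.64×10⁻³
  silicon nitride: M = 2.02×10⁻³
  epoxy: M = 1.11×10⁻³
  stainless steel: M = 0.728×10⁻³
  gray cast iron: M = 0.720×10⁻³
Beryllium has the largest M.

beryllium, M = 3.64×10⁻³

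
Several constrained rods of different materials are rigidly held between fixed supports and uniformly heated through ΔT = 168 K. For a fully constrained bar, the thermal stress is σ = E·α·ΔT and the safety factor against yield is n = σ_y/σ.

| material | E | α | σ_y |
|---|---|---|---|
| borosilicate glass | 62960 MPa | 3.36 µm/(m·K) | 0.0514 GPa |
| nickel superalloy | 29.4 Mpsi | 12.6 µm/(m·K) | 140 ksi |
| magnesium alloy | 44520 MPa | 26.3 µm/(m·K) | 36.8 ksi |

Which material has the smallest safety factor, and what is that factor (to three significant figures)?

magnesium alloy, n = 1.29

With everything in SI (GPa, ×10⁻⁶/K, MPa):
  borosilicate glass: E = 62.96, α = 3.36, σ_y = 51.40 → σ = 35.5 MPa, n = 1.45
  nickel superalloy: E = 202.7, α = 12.6, σ_y = 965.3 → σ = 429 MPa, n = 2.25
  magnesium alloy: E = 44.52, α = 26.3, σ_y = 253.7 → σ = 197 MPa, n = 1.29
The minimum is magnesium alloy at n = 1.29.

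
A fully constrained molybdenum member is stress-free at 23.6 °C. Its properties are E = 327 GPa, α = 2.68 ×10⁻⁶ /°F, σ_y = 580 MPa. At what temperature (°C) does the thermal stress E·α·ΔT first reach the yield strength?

391 °C

α = 2.68×10⁻⁶/°F × 9/5 = 4.82×10⁻⁶/K.
E·α·ΔT = 580.0 MPa ⇒ ΔT = 580.0 / (327.0×10³ × 4.82×10⁻⁶) = 367.7 K.
T = 23.6 + 367.7 = 391.3 °C.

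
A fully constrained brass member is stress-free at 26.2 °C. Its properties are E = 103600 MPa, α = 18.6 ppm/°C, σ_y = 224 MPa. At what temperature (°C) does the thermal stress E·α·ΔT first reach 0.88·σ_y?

128 °C

E = 103600 MPa = 103.6 GPa.
E·α·ΔT = 197.1 MPa ⇒ ΔT = 197.1 / (103.6×10³ × 18.6×10⁻⁶) = 102.3 K.
T = 26.2 + 102.3 = 128.5 °C.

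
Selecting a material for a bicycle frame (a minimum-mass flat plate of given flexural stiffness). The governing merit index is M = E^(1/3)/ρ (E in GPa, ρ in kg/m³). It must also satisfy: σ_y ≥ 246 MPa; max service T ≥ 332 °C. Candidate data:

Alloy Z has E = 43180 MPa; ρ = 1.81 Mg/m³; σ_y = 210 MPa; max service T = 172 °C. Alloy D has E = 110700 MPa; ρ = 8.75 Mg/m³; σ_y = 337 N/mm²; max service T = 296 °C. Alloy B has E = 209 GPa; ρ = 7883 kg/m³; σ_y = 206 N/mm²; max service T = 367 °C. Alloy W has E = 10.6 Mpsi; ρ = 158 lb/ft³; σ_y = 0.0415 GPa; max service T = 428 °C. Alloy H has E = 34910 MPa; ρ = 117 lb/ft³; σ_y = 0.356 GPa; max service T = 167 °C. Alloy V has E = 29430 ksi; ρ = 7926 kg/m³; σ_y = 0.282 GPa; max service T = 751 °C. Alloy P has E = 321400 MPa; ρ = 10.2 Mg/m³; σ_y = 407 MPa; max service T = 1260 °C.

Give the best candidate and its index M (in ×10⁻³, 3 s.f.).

Screen on constraints: σ_y ≥ 246 MPa; max service T ≥ 332 °C. Survivors: alloy V, alloy P.
In SI units:
  alloy V: E = 202.9 GPa, ρ = 7926 kg/m³
  alloy P: E = 321.4 GPa, ρ = 10200 kg/m³
  alloy V: M = 0.741×10⁻³
  alloy P: M = 0.672×10⁻³
The maximum is for alloy V.

alloy V, M = 0.741×10⁻³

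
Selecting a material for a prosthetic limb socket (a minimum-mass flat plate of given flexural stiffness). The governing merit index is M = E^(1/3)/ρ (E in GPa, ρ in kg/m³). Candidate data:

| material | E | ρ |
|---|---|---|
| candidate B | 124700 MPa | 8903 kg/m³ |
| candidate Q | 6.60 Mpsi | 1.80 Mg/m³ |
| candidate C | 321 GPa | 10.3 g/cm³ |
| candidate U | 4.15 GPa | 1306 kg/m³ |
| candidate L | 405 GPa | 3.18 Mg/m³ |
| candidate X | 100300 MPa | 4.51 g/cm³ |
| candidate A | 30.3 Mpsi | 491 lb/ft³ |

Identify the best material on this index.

candidate L

Putting every candidate on a common basis:
  candidate B: E = 124.7 GPa, ρ = 8903 kg/m³
  candidate Q: E = 45.51 GPa, ρ = 1800 kg/m³
  candidate C: E = 321.0 GPa, ρ = 10300 kg/m³
  candidate U: E = 4.150 GPa, ρ = 1306 kg/m³
  candidate L: E = 405.0 GPa, ρ = 3180 kg/m³
  candidate X: E = 100.3 GPa, ρ = 4510 kg/m³
  candidate A: E = 208.9 GPa, ρ = 7865 kg/m³
  candidate L: M = 2.33×10⁻³
  candidate Q: M = 1.98×10⁻³
  candidate U: M = 1.23×10⁻³
  candidate X: M = 1.03×10⁻³
  candidate A: M = 0.754×10⁻³
  candidate C: M = 0.665×10⁻³
  candidate B: M = 0.561×10⁻³
Candidate L ranks first.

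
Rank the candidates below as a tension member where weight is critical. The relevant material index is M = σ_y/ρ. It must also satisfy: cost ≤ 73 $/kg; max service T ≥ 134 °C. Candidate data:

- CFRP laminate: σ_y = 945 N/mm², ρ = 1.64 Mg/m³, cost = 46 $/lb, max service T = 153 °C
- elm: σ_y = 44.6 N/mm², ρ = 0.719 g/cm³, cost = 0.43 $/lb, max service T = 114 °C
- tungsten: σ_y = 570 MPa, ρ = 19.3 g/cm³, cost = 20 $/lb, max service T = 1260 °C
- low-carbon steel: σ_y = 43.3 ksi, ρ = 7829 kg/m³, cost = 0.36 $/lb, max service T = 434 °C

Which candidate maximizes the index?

low-carbon steel

Screen on constraints: cost ≤ 73 $/kg; max service T ≥ 134 °C. Survivors: tungsten, low-carbon steel.
Putting every candidate on a common basis:
  tungsten: σ_y = 570.0 MPa, ρ = 19300 kg/m³
  low-carbon steel: σ_y = 298.5 MPa, ρ = 7829 kg/m³
  low-carbon steel: M = 38.1 kN·m/kg
  tungsten: M = 29.5 kN·m/kg
The maximum is for low-carbon steel.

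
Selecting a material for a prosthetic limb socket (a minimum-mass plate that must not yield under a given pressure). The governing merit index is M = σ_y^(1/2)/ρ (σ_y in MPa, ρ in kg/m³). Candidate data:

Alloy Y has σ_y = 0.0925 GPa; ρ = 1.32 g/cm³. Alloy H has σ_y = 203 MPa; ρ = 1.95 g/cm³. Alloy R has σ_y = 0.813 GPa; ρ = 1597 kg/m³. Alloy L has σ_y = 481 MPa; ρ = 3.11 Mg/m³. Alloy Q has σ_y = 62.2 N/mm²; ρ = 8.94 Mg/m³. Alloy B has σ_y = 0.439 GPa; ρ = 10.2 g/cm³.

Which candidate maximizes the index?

alloy R

Putting every candidate on a common basis:
  alloy Y: σ_y = 92.50 MPa, ρ = 1320 kg/m³
  alloy H: σ_y = 203.0 MPa, ρ = 1950 kg/m³
  alloy R: σ_y = 813.0 MPa, ρ = 1597 kg/m³
  alloy L: σ_y = 481.0 MPa, ρ = 3110 kg/m³
  alloy Q: σ_y = 62.20 MPa, ρ = 8940 kg/m³
  alloy B: σ_y = 439.0 MPa, ρ = 10200 kg/m³
  alloy R: M = 17.9×10⁻³
  alloy H: M = 7.31×10⁻³
  alloy Y: M = 7.29×10⁻³
  alloy L: M = 7.05×10⁻³
  alloy B: M = 2.05×10⁻³
  alloy Q: M = 0.882×10⁻³
Alloy R has the largest M.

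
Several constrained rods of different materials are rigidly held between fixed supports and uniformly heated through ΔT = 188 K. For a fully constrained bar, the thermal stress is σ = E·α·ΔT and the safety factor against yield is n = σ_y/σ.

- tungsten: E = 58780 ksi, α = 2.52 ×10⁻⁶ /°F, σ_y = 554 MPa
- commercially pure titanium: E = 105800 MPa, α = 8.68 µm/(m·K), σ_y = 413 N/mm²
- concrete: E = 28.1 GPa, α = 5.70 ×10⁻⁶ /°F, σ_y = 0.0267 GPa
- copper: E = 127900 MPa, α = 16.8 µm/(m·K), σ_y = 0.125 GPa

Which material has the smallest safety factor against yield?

copper

With everything in SI (GPa, ×10⁻⁶/K, MPa):
  tungsten: E = 405.3, α = 4.54, σ_y = 554.0 → σ = 346 MPa, n = 1.60
  commercially pure titanium: E = 105.8, α = 8.68, σ_y = 413.0 → σ = 173 MPa, n = 2.39
  concrete: E = 28.10, α = 10.3, σ_y = 26.70 → σ = 54.2 MPa, n = 0.493
  copper: E = 127.9, α = 16.8, σ_y = 125.0 → σ = 404 MPa, n = 0.309
Smallest n: copper with n = 0.309.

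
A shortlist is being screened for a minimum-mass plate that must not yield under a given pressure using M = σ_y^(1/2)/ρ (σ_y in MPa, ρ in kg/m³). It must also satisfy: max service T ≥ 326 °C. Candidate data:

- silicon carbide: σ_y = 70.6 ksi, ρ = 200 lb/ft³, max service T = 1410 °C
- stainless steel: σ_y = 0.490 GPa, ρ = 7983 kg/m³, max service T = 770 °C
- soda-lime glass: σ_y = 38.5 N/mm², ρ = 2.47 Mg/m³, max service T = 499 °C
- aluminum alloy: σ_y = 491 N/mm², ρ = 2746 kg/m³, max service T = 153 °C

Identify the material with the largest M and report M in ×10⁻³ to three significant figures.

Screen on constraints: max service T ≥ 326 °C. Survivors: silicon carbide, stainless steel, soda-lime glass.
Convert each candidate to consistent units, then evaluate M:
  silicon carbide: σ_y = 486.8 MPa, ρ = 3204 kg/m³
  stainless steel: σ_y = 490.0 MPa, ρ = 7983 kg/m³
  soda-lime glass: σ_y = 38.50 MPa, ρ = 2470 kg/m³
  silicon carbide: M = 6.89×10⁻³
  stainless steel: M = 2.77×10⁻³
  soda-lime glass: M = 2.51×10⁻³
Silicon carbide has the largest M.

silicon carbide, M = 6.89×10⁻³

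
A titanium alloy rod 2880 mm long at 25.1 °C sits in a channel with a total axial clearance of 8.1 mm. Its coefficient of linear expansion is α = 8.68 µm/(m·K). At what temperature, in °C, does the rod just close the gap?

349 °C

α·L₀·ΔT = 8.1 mm ⇒ ΔT = 8.1 / (8.68×10⁻⁶ × 2880.0) = 324.0 K.
T = 25.1 + 324.0 = 349.1 °C.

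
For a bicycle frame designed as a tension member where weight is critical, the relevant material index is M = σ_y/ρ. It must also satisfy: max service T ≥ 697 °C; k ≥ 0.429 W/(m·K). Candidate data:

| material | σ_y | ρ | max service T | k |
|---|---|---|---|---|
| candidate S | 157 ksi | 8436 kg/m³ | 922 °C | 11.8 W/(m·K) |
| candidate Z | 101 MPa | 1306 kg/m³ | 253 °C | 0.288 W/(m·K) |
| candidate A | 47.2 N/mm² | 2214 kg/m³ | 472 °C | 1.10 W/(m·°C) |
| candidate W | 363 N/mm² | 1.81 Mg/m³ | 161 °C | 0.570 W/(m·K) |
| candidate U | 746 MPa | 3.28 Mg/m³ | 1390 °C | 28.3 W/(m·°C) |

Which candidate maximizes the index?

candidate U

Screen on constraints: max service T ≥ 697 °C; k ≥ 0.429 W/(m·K). Survivors: candidate S, candidate U.
Normalizing units and computing the index:
  candidate S: σ_y = 1082 MPa, ρ = 8436 kg/m³
  candidate U: σ_y = 746.0 MPa, ρ = 3280 kg/m³
  candidate U: M = 227 kN·m/kg
  candidate S: M = 128 kN·m/kg
Candidate U has the largest M.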